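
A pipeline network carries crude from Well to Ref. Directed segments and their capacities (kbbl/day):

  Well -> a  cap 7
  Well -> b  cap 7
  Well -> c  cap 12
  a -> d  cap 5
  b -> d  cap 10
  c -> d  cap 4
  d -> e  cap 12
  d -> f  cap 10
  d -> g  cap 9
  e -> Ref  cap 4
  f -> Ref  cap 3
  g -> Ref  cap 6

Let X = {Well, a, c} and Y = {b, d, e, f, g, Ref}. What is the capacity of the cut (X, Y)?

16

Edges leaving {Well, a, c}: Well→b (7), a→d (5), c→d (4).
Cut capacity = 7 + 5 + 4 = 16.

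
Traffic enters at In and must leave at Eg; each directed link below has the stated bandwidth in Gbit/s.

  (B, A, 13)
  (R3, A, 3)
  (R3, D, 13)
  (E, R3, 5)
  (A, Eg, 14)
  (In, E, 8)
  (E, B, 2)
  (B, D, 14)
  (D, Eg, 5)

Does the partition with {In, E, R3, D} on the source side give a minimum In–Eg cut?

Given cut capacity: 2 + 3 + 5 = 10.
Augment In→E→B→A→Eg: bottleneck 2, flow now 2.
Augment In→E→R3→A→Eg: bottleneck 3, flow now 5.
Augment In→E→R3→D→Eg: bottleneck 2, flow now 7.
No augmenting path remains; maximum flow = 7.
In the residual graph, reachable from In: {In, E}.
Min-cut edges: E→B (2), E→R3 (5); capacity 2 + 5 = 7.
Cut capacity 10 exceeds the max flow 7, so it is not minimum.

No — its capacity is 10, but the minimum cut has capacity 7.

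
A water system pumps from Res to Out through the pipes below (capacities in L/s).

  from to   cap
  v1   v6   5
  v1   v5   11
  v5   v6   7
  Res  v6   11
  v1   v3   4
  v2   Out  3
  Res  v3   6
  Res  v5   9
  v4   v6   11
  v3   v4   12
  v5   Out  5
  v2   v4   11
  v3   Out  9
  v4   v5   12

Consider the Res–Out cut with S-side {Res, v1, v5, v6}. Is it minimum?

Given cut capacity: 6 + 4 + 5 = 15.
Augment Res→v3→Out: bottleneck 6, flow now 6.
Augment Res→v5→Out: bottleneck 5, flow now 11.
No augmenting path remains; maximum flow = 11.
In the residual graph, reachable from Res: {Res, v5, v6}.
Min-cut edges: Res→v3 (6), v5→Out (5); capacity 6 + 5 = 11.
Cut capacity 15 exceeds the max flow 11, so it is not minimum.

No — its capacity is 15, but the minimum cut has capacity 11.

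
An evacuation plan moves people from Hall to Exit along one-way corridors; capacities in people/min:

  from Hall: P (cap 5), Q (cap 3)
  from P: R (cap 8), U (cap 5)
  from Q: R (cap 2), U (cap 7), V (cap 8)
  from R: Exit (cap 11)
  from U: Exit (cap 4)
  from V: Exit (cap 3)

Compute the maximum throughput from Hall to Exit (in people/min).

Augment Hall→P→R→Exit: bottleneck 5, flow now 5.
Augment Hall→Q→R→Exit: bottleneck 2, flow now 7.
Augment Hall→Q→U→Exit: bottleneck 1, flow now 8.
No augmenting path remains; maximum flow = 8.
In the residual graph, reachable from Hall: {Hall}.
Min-cut edges: Hall→P (5), Hall→Q (3); capacity 5 + 3 = 8.
This cut is saturated, so no flow can exceed 8.

8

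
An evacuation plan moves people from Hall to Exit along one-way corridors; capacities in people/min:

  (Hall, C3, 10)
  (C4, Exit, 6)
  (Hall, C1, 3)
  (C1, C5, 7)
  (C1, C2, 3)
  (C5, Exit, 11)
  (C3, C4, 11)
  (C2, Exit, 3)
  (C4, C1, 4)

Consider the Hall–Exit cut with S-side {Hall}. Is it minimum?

Given cut capacity: 3 + 10 = 13.
Augment Hall→C1→C5→Exit: bottleneck 3, flow now 3.
Augment Hall→C3→C4→Exit: bottleneck 6, flow now 9.
Augment Hall→C3→C4→C1→C5→Exit: bottleneck 4, flow now 13.
No augmenting path remains; maximum flow = 13.
Cut capacity 13 equals the max flow, so it is a minimum cut.

Yes — it is a minimum cut (capacity 13).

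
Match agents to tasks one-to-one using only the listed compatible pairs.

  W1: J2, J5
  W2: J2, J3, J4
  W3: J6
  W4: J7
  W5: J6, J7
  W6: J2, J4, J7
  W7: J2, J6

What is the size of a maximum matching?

6

Unit-capacity flow: source→left, listed edges, right→sink; max matching = max flow.
Augmenting path W1→J2 (+1); matched 1.
Augmenting path W2→J3 (+1); matched 2.
Augmenting path W3→J6 (+1); matched 3.
Augmenting path W4→J7 (+1); matched 4.
Augmenting path W6→J4 (+1); matched 5.
Augmenting path W7→J2→W1→J5 (+1); matched 6.
No augmenting path remains; maximum matching = 6.
König certificate: {W1, W2, W6, W7, J6, J7} is a vertex cover of size 6 (every listed pair touches it), so no matching can be larger.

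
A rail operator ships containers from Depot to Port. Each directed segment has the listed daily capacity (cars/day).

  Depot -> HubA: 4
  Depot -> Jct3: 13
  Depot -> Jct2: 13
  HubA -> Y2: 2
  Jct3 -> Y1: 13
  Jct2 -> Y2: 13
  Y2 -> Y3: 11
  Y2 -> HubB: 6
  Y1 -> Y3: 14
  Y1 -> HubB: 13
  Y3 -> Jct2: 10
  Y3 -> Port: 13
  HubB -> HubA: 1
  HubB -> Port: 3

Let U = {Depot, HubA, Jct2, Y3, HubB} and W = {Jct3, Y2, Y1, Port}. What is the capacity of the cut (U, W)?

44

Edges leaving {Depot, HubA, Jct2, Y3, HubB}: Depot→Jct3 (13), HubA→Y2 (2), Jct2→Y2 (13), Y3→Port (13), HubB→Port (3).
Cut capacity = 13 + 2 + 13 + 13 + 3 = 44.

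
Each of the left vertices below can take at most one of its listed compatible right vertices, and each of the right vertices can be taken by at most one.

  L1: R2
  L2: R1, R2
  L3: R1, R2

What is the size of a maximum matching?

2

Unit-capacity flow: source→left, listed edges, right→sink; max matching = max flow.
Augmenting path L1→R2 (+1); matched 1.
Augmenting path L2→R1 (+1); matched 2.
No augmenting path remains; maximum matching = 2.
König certificate: {R1, R2} is a vertex cover of size 2 (every listed pair touches it), so no matching can be larger.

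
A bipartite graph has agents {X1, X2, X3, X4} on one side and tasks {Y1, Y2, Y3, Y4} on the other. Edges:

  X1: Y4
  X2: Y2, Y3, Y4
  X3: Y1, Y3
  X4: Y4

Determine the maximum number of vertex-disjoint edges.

Unit-capacity flow: source→left, listed edges, right→sink; max matching = max flow.
Augmenting path X1→Y4 (+1); matched 1.
Augmenting path X2→Y2 (+1); matched 2.
Augmenting path X3→Y1 (+1); matched 3.
No augmenting path remains; maximum matching = 3.
König certificate: {X2, X3, Y4} is a vertex cover of size 3 (every listed pair touches it), so no matching can be larger.

3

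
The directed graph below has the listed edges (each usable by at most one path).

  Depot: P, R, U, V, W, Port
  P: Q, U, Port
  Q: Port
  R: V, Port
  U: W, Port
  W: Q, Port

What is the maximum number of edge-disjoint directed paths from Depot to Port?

5

Assign every edge capacity 1; by Menger, the answer equals the max flow.
Path Depot→Port (+1); total 1.
Path Depot→P→Port (+1); total 2.
Path Depot→R→Port (+1); total 3.
Path Depot→U→Port (+1); total 4.
Path Depot→W→Port (+1); total 5.
No residual Depot→Port path; max flow = 5.
Certifying cut of size 5: {Depot→P, Depot→Port, Depot→R, Depot→U, Depot→W}.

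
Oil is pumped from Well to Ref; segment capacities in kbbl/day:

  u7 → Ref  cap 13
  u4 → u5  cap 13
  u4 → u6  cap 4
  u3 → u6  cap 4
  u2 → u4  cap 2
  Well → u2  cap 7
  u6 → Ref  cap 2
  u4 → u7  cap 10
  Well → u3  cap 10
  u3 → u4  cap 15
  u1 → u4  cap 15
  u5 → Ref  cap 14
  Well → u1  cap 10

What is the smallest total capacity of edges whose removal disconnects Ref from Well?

22

Augment Well→u3→u6→Ref: bottleneck 2, flow now 2.
Augment Well→u1→u4→u5→Ref: bottleneck 10, flow now 12.
Augment Well→u2→u4→u5→Ref: bottleneck 2, flow now 14.
Augment Well→u3→u4→u5→Ref: bottleneck 1, flow now 15.
Augment Well→u3→u4→u7→Ref: bottleneck 7, flow now 22.
No augmenting path remains; maximum flow = 22.
By max-flow min-cut, the minimum cut capacity equals the max flow.
In the residual graph, reachable from Well: {Well, u2}.
Min-cut edges: Well→u1 (10), Well→u3 (10), u2→u4 (2); capacity 10 + 10 + 2 = 22.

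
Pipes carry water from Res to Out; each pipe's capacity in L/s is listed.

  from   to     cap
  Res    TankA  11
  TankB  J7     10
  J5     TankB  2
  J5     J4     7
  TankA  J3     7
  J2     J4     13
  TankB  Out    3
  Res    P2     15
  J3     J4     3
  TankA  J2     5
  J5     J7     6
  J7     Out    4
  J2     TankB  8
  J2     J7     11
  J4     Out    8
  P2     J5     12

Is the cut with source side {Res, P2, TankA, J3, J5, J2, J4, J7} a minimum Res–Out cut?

Given cut capacity: 2 + 8 + 8 + 4 = 22.
Augment Res→P2→J5→J4→Out: bottleneck 7, flow now 7.
Augment Res→P2→J5→TankB→Out: bottleneck 2, flow now 9.
Augment Res→P2→J5→J7→Out: bottleneck 3, flow now 12.
Augment Res→TankA→J3→J4→Out: bottleneck 1, flow now 13.
Augment Res→TankA→J2→TankB→Out: bottleneck 1, flow now 14.
Augment Res→TankA→J2→J7→Out: bottleneck 1, flow now 15.
No augmenting path remains; maximum flow = 15.
In the residual graph, reachable from Res: {Res, P2, TankA, J3, J5, J2, J4, TankB, J7}.
Min-cut edges: J4→Out (8), TankB→Out (3), J7→Out (4); capacity 8 + 3 + 4 = 15.
Cut capacity 22 exceeds the max flow 15, so it is not minimum.

No — its capacity is 22, but the minimum cut has capacity 15.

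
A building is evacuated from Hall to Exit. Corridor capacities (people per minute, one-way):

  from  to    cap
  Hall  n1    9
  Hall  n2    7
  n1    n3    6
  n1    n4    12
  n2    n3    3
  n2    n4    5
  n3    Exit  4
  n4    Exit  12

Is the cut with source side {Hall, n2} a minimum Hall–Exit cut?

Given cut capacity: 9 + 3 + 5 = 17.
Augment Hall→n1→n3→Exit: bottleneck 4, flow now 4.
Augment Hall→n1→n4→Exit: bottleneck 5, flow now 9.
Augment Hall→n2→n4→Exit: bottleneck 5, flow now 14.
Augment Hall→n2→n3→n1→n4→Exit: bottleneck 2, flow now 16. (uses reverse residual edge)
No augmenting path remains; maximum flow = 16.
In the residual graph, reachable from Hall: {Hall}.
Min-cut edges: Hall→n1 (9), Hall→n2 (7); capacity 9 + 7 = 16.
Cut capacity 17 exceeds the max flow 16, so it is not minimum.

No — its capacity is 17, but the minimum cut has capacity 16.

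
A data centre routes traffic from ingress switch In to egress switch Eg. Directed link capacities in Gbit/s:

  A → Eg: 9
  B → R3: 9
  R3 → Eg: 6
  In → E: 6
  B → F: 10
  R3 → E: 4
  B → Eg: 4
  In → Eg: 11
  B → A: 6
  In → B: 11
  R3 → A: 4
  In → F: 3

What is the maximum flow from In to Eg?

22

Augment In→Eg: bottleneck 11, flow now 11.
Augment In→B→Eg: bottleneck 4, flow now 15.
Augment In→B→R3→Eg: bottleneck 6, flow now 21.
Augment In→B→A→Eg: bottleneck 1, flow now 22.
No augmenting path remains; maximum flow = 22.
In the residual graph, reachable from In: {In, F, E}.
Min-cut edges: In→B (11), In→Eg (11); capacity 11 + 11 = 22.
This cut is saturated, so no flow can exceed 22.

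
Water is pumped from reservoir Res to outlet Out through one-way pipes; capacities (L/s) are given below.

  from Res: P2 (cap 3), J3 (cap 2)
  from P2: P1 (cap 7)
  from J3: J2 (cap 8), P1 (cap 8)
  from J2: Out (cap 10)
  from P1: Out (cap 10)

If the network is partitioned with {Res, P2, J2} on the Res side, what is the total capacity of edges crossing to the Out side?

Edges leaving {Res, P2, J2}: Res→J3 (2), P2→P1 (7), J2→Out (10).
Cut capacity = 2 + 7 + 10 = 19.

19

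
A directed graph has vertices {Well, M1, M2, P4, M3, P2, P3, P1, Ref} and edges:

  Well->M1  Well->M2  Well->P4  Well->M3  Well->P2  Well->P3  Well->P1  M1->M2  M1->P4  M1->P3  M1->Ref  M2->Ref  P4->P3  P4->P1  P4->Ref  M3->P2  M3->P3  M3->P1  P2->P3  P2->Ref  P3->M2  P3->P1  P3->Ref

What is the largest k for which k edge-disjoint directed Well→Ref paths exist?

Assign every edge capacity 1; by Menger, the answer equals the max flow.
Path Well→M1→Ref (+1); total 1.
Path Well→M2→Ref (+1); total 2.
Path Well→P4→Ref (+1); total 3.
Path Well→P2→Ref (+1); total 4.
Path Well→P3→Ref (+1); total 5.
No residual Well→Ref path; max flow = 5.
Certifying cut of size 5: {M2→Ref, P2→Ref, P3→Ref, Well→M1, Well→P4}.

5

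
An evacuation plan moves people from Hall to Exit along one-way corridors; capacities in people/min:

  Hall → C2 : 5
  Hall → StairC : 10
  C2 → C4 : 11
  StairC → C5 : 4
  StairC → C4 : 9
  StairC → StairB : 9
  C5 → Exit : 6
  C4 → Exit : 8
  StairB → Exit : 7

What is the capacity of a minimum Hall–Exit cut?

Augment Hall→C2→C4→Exit: bottleneck 5, flow now 5.
Augment Hall→StairC→C5→Exit: bottleneck 4, flow now 9.
Augment Hall→StairC→C4→Exit: bottleneck 3, flow now 12.
Augment Hall→StairC→StairB→Exit: bottleneck 3, flow now 15.
No augmenting path remains; maximum flow = 15.
By max-flow min-cut, the minimum cut capacity equals the max flow.
In the residual graph, reachable from Hall: {Hall}.
Min-cut edges: Hall→C2 (5), Hall→StairC (10); capacity 5 + 10 = 15.

15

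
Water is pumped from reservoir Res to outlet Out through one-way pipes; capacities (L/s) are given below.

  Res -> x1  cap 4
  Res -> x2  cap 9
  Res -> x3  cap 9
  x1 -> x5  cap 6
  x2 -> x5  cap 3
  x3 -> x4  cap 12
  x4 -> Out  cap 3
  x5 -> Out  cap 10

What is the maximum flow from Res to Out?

10

Augment Res→x1→x5→Out: bottleneck 4, flow now 4.
Augment Res→x2→x5→Out: bottleneck 3, flow now 7.
Augment Res→x3→x4→Out: bottleneck 3, flow now 10.
No augmenting path remains; maximum flow = 10.
In the residual graph, reachable from Res: {Res, x2, x3, x4}.
Min-cut edges: Res→x1 (4), x2→x5 (3), x4→Out (3); capacity 4 + 3 + 3 = 10.
This cut is saturated, so no flow can exceed 10.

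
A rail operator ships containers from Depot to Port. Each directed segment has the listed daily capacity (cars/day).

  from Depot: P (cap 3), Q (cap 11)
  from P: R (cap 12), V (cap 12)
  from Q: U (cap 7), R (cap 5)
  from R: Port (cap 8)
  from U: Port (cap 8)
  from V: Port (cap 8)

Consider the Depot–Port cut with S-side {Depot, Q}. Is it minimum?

No — its capacity is 15, but the minimum cut has capacity 14.

Given cut capacity: 3 + 5 + 7 = 15.
Augment Depot→P→R→Port: bottleneck 3, flow now 3.
Augment Depot→Q→R→Port: bottleneck 5, flow now 8.
Augment Depot→Q→U→Port: bottleneck 6, flow now 14.
No augmenting path remains; maximum flow = 14.
In the residual graph, reachable from Depot: {Depot}.
Min-cut edges: Depot→P (3), Depot→Q (11); capacity 3 + 11 = 14.
Cut capacity 15 exceeds the max flow 14, so it is not minimum.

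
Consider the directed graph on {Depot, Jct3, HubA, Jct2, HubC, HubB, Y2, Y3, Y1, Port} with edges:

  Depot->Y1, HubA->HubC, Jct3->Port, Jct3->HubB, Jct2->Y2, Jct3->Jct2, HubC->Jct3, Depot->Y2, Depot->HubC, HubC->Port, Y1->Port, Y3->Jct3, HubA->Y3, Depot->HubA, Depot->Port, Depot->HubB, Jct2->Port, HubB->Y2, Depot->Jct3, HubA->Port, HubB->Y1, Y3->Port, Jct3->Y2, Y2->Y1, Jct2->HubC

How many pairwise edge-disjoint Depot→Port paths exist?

Assign every edge capacity 1; by Menger, the answer equals the max flow.
Path Depot→Port (+1); total 1.
Path Depot→Jct3→Port (+1); total 2.
Path Depot→HubA→Port (+1); total 3.
Path Depot→HubC→Port (+1); total 4.
Path Depot→Y1→Port (+1); total 5.
No residual Depot→Port path; max flow = 5.
Certifying cut of size 5: {Depot→HubA, Depot→HubC, Depot→Jct3, Depot→Port, Y1→Port}.

5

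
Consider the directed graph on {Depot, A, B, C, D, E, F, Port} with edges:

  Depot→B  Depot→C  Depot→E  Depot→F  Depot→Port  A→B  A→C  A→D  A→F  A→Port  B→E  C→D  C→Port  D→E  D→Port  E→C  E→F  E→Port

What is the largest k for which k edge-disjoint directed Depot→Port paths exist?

4

Assign every edge capacity 1; by Menger, the answer equals the max flow.
Path Depot→Port (+1); total 1.
Path Depot→C→Port (+1); total 2.
Path Depot→E→Port (+1); total 3.
Path Depot→B→E→C→D→Port (+1); total 4.
No residual Depot→Port path; max flow = 4.
Certifying cut of size 4: {Depot→B, Depot→C, Depot→E, Depot→Port}.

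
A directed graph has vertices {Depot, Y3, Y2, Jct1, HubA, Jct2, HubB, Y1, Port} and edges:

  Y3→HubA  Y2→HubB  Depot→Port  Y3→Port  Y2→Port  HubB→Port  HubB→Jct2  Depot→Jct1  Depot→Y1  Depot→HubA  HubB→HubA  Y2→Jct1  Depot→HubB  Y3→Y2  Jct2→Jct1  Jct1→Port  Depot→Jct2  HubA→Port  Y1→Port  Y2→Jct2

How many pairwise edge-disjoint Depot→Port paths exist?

5

Assign every edge capacity 1; by Menger, the answer equals the max flow.
Path Depot→Port (+1); total 1.
Path Depot→Jct1→Port (+1); total 2.
Path Depot→HubA→Port (+1); total 3.
Path Depot→HubB→Port (+1); total 4.
Path Depot→Y1→Port (+1); total 5.
No residual Depot→Port path; max flow = 5.
Certifying cut of size 5: {Depot→HubA, Depot→HubB, Depot→Port, Depot→Y1, Jct1→Port}.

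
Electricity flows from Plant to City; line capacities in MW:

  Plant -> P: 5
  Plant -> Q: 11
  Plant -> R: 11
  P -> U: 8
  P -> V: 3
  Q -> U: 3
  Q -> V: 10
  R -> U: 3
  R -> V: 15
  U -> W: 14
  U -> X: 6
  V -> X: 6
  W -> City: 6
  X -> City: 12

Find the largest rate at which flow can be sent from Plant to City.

Augment Plant→P→U→W→City: bottleneck 5, flow now 5.
Augment Plant→Q→U→W→City: bottleneck 1, flow now 6.
Augment Plant→Q→U→X→City: bottleneck 2, flow now 8.
Augment Plant→Q→V→X→City: bottleneck 6, flow now 14.
Augment Plant→R→U→X→City: bottleneck 3, flow now 17.
No augmenting path remains; maximum flow = 17.
In the residual graph, reachable from Plant: {Plant, Q, R, V}.
Min-cut edges: Plant→P (5), Q→U (3), R→U (3), V→X (6); capacity 5 + 3 + 3 + 6 = 17.
This cut is saturated, so no flow can exceed 17.

17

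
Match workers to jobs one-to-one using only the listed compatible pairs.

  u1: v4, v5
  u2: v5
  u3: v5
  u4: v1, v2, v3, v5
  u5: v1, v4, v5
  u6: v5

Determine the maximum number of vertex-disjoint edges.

Unit-capacity flow: source→left, listed edges, right→sink; max matching = max flow.
Augmenting path u1→v4 (+1); matched 1.
Augmenting path u2→v5 (+1); matched 2.
Augmenting path u4→v1 (+1); matched 3.
Augmenting path u5→v1→u4→v2 (+1); matched 4.
No augmenting path remains; maximum matching = 4.
König certificate: {u1, u4, u5, v5} is a vertex cover of size 4 (every listed pair touches it), so no matching can be larger.

4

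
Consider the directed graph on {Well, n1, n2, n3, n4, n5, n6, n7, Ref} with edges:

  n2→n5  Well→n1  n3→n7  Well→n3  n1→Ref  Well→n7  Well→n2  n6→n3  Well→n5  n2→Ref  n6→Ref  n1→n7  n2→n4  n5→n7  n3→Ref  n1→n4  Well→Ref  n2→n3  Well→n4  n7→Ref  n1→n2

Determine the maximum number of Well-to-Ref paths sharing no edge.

5

Assign every edge capacity 1; by Menger, the answer equals the max flow.
Path Well→Ref (+1); total 1.
Path Well→n1→Ref (+1); total 2.
Path Well→n2→Ref (+1); total 3.
Path Well→n3→Ref (+1); total 4.
Path Well→n7→Ref (+1); total 5.
No residual Well→Ref path; max flow = 5.
Certifying cut of size 5: {Well→Ref, Well→n1, Well→n2, Well→n3, n7→Ref}.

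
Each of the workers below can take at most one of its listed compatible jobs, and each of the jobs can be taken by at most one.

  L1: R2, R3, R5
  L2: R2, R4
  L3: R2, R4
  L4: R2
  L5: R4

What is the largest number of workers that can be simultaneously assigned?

3

Unit-capacity flow: source→left, listed edges, right→sink; max matching = max flow.
Augmenting path L1→R2 (+1); matched 1.
Augmenting path L2→R4 (+1); matched 2.
Augmenting path L3→R2→L1→R3 (+1); matched 3.
No augmenting path remains; maximum matching = 3.
König certificate: {L1, R2, R4} is a vertex cover of size 3 (every listed pair touches it), so no matching can be larger.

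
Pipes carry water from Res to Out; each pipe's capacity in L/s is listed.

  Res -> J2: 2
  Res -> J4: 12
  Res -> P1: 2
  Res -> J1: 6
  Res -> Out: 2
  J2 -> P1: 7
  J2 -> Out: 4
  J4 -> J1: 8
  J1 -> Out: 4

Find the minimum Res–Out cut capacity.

8

Augment Res→Out: bottleneck 2, flow now 2.
Augment Res→J2→Out: bottleneck 2, flow now 4.
Augment Res→J1→Out: bottleneck 4, flow now 8.
No augmenting path remains; maximum flow = 8.
By max-flow min-cut, the minimum cut capacity equals the max flow.
In the residual graph, reachable from Res: {Res, J4, P1, J1}.
Min-cut edges: Res→J2 (2), Res→Out (2), J1→Out (4); capacity 2 + 2 + 4 = 8.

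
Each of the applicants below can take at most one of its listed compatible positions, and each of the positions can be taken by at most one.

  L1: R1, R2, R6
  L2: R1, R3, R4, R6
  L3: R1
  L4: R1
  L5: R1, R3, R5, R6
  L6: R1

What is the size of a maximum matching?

Unit-capacity flow: source→left, listed edges, right→sink; max matching = max flow.
Augmenting path L1→R1 (+1); matched 1.
Augmenting path L2→R3 (+1); matched 2.
Augmenting path L5→R5 (+1); matched 3.
Augmenting path L3→R1→L1→R2 (+1); matched 4.
No augmenting path remains; maximum matching = 4.
König certificate: {L1, L2, L5, R1} is a vertex cover of size 4 (every listed pair touches it), so no matching can be larger.

4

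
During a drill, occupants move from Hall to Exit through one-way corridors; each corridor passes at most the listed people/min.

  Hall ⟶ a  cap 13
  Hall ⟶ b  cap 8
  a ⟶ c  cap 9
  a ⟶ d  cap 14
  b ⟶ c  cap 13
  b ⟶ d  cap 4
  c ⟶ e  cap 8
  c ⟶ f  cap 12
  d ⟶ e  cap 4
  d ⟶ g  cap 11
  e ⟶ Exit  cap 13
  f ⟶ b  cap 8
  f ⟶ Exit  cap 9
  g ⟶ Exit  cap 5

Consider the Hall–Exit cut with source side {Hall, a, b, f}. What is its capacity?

Edges leaving {Hall, a, b, f}: a→c (9), a→d (14), b→c (13), b→d (4), f→Exit (9).
Cut capacity = 9 + 14 + 13 + 4 + 9 = 49.

49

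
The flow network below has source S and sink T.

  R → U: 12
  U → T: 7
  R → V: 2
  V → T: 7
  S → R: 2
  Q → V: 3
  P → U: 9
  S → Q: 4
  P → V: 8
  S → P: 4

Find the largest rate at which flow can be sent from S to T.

Augment S→P→U→T: bottleneck 4, flow now 4.
Augment S→Q→V→T: bottleneck 3, flow now 7.
Augment S→R→U→T: bottleneck 2, flow now 9.
No augmenting path remains; maximum flow = 9.
In the residual graph, reachable from S: {S, Q}.
Min-cut edges: S→P (4), S→R (2), Q→V (3); capacity 4 + 2 + 3 = 9.
This cut is saturated, so no flow can exceed 9.

9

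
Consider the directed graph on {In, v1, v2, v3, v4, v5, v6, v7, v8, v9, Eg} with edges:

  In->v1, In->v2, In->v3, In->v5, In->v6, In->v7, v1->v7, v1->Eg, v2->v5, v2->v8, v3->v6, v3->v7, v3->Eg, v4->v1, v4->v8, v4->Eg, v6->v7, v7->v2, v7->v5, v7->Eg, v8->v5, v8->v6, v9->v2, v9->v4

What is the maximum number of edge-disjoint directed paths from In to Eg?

3

Assign every edge capacity 1; by Menger, the answer equals the max flow.
Path In→v1→Eg (+1); total 1.
Path In→v3→Eg (+1); total 2.
Path In→v7→Eg (+1); total 3.
No residual In→Eg path; max flow = 3.
Certifying cut of size 3: {In→v1, In→v3, v7→Eg}.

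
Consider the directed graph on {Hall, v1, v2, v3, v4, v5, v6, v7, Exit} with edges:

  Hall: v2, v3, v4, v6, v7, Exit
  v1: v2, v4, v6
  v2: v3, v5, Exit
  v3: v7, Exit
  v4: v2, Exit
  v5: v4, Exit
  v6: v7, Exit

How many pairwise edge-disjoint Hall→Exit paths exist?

Assign every edge capacity 1; by Menger, the answer equals the max flow.
Path Hall→Exit (+1); total 1.
Path Hall→v2→Exit (+1); total 2.
Path Hall→v3→Exit (+1); total 3.
Path Hall→v4→Exit (+1); total 4.
Path Hall→v6→Exit (+1); total 5.
No residual Hall→Exit path; max flow = 5.
Certifying cut of size 5: {Hall→Exit, Hall→v2, Hall→v3, Hall→v4, Hall→v6}.

5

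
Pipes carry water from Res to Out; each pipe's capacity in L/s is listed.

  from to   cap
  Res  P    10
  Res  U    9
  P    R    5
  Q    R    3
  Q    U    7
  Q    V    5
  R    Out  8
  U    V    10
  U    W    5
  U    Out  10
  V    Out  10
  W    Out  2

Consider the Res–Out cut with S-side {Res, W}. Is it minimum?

Given cut capacity: 10 + 9 + 2 = 21.
Augment Res→U→Out: bottleneck 9, flow now 9.
Augment Res→P→R→Out: bottleneck 5, flow now 14.
No augmenting path remains; maximum flow = 14.
In the residual graph, reachable from Res: {Res, P}.
Min-cut edges: Res→U (9), P→R (5); capacity 9 + 5 = 14.
Cut capacity 21 exceeds the max flow 14, so it is not minimum.

No — its capacity is 21, but the minimum cut has capacity 14.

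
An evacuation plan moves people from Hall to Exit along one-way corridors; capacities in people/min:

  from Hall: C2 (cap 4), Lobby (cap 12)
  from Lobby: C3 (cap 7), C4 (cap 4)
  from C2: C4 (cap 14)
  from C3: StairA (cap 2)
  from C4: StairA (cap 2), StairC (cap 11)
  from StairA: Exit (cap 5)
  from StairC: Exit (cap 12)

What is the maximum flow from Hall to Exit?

Augment Hall→Lobby→C3→StairA→Exit: bottleneck 2, flow now 2.
Augment Hall→Lobby→C4→StairA→Exit: bottleneck 2, flow now 4.
Augment Hall→Lobby→C4→StairC→Exit: bottleneck 2, flow now 6.
Augment Hall→C2→C4→StairC→Exit: bottleneck 4, flow now 10.
No augmenting path remains; maximum flow = 10.
In the residual graph, reachable from Hall: {Hall, Lobby, C3}.
Min-cut edges: Hall→C2 (4), Lobby→C4 (4), C3→StairA (2); capacity 4 + 4 + 2 = 10.
This cut is saturated, so no flow can exceed 10.

10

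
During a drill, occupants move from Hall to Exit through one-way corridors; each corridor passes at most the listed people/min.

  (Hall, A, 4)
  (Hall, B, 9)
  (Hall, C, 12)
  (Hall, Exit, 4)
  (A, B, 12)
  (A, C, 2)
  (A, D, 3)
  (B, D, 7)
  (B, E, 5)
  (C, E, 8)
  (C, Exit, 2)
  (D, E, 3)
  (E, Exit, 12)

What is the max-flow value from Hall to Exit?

Augment Hall→Exit: bottleneck 4, flow now 4.
Augment Hall→C→Exit: bottleneck 2, flow now 6.
Augment Hall→B→E→Exit: bottleneck 5, flow now 11.
Augment Hall→C→E→Exit: bottleneck 7, flow now 18.
No augmenting path remains; maximum flow = 18.
In the residual graph, reachable from Hall: {Hall, A, B, C, D, E}.
Min-cut edges: Hall→Exit (4), C→Exit (2), E→Exit (12); capacity 4 + 2 + 12 = 18.
This cut is saturated, so no flow can exceed 18.

18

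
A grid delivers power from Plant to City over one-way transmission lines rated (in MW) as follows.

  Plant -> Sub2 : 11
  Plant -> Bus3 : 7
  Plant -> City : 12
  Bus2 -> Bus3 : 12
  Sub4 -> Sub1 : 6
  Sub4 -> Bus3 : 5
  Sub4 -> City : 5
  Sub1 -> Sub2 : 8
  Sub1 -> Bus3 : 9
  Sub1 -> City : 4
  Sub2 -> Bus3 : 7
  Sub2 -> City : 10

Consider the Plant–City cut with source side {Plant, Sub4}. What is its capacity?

46

Edges leaving {Plant, Sub4}: Plant→Sub2 (11), Plant→Bus3 (7), Plant→City (12), Sub4→Sub1 (6), Sub4→Bus3 (5), Sub4→City (5).
Cut capacity = 11 + 7 + 12 + 6 + 5 + 5 = 46.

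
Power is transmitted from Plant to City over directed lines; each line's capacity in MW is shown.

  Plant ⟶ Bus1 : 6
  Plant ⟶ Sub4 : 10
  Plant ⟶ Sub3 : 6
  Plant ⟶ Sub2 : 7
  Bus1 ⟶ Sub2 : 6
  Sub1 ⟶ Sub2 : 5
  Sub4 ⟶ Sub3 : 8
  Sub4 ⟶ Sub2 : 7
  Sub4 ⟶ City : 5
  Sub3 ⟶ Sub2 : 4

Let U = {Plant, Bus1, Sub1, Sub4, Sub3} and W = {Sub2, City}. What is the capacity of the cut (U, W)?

Edges leaving {Plant, Bus1, Sub1, Sub4, Sub3}: Plant→Sub2 (7), Bus1→Sub2 (6), Sub1→Sub2 (5), Sub4→Sub2 (7), Sub4→City (5), Sub3→Sub2 (4).
Cut capacity = 7 + 6 + 5 + 7 + 5 + 4 = 34.

34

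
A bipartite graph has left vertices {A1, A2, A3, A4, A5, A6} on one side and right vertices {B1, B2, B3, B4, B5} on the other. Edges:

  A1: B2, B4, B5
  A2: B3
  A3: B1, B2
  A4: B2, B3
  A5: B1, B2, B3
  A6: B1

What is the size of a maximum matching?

4

Unit-capacity flow: source→left, listed edges, right→sink; max matching = max flow.
Augmenting path A1→B2 (+1); matched 1.
Augmenting path A2→B3 (+1); matched 2.
Augmenting path A3→B1 (+1); matched 3.
Augmenting path A4→B2→A1→B4 (+1); matched 4.
No augmenting path remains; maximum matching = 4.
König certificate: {A1, B1, B2, B3} is a vertex cover of size 4 (every listed pair touches it), so no matching can be larger.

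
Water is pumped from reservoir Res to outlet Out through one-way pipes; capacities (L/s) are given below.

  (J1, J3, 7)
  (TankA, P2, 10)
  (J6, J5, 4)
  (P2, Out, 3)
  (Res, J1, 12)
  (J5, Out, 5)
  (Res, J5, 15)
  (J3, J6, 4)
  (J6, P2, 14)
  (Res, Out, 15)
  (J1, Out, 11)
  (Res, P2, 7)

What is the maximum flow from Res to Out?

34

Augment Res→Out: bottleneck 15, flow now 15.
Augment Res→J1→Out: bottleneck 11, flow now 26.
Augment Res→J5→Out: bottleneck 5, flow now 31.
Augment Res→P2→Out: bottleneck 3, flow now 34.
No augmenting path remains; maximum flow = 34.
In the residual graph, reachable from Res: {Res, J1, J3, J6, J5, P2}.
Min-cut edges: Res→Out (15), J1→Out (11), J5→Out (5), P2→Out (3); capacity 15 + 11 + 5 + 3 = 34.
This cut is saturated, so no flow can exceed 34.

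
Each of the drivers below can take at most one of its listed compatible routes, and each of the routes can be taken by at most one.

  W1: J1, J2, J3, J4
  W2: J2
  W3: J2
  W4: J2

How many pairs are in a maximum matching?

2

Unit-capacity flow: source→left, listed edges, right→sink; max matching = max flow.
Augmenting path W1→J1 (+1); matched 1.
Augmenting path W2→J2 (+1); matched 2.
No augmenting path remains; maximum matching = 2.
König certificate: {W1, J2} is a vertex cover of size 2 (every listed pair touches it), so no matching can be larger.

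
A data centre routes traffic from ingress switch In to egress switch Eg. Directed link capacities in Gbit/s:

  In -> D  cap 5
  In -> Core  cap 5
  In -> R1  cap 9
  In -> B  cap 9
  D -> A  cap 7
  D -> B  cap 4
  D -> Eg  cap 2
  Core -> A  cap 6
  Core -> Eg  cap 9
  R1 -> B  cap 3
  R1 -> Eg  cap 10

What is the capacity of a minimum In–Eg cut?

16

Augment In→D→Eg: bottleneck 2, flow now 2.
Augment In→Core→Eg: bottleneck 5, flow now 7.
Augment In→R1→Eg: bottleneck 9, flow now 16.
No augmenting path remains; maximum flow = 16.
By max-flow min-cut, the minimum cut capacity equals the max flow.
In the residual graph, reachable from In: {In, D, A, B}.
Min-cut edges: In→Core (5), In→R1 (9), D→Eg (2); capacity 5 + 9 + 2 = 16.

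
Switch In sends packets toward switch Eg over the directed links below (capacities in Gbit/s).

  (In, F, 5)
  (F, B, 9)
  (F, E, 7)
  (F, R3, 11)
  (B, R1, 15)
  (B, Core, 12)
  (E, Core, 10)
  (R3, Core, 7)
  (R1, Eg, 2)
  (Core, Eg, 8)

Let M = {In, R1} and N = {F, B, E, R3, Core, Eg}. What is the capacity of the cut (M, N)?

Edges leaving {In, R1}: In→F (5), R1→Eg (2).
Cut capacity = 5 + 2 = 7.

7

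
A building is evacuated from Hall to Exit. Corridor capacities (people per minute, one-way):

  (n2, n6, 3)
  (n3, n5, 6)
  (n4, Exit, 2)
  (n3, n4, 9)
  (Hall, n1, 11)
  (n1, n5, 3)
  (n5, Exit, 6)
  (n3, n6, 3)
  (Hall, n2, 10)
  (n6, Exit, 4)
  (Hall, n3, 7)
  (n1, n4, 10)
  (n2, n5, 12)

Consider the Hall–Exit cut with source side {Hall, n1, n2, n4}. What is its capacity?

Edges leaving {Hall, n1, n2, n4}: Hall→n3 (7), n1→n5 (3), n2→n5 (12), n2→n6 (3), n4→Exit (2).
Cut capacity = 7 + 3 + 12 + 3 + 2 = 27.

27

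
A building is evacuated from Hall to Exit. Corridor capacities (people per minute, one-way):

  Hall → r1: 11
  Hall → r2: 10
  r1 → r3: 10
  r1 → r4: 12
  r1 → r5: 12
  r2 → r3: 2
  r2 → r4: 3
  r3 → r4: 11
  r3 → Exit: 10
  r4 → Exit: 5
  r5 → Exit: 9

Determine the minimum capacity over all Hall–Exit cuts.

Augment Hall→r1→r3→Exit: bottleneck 10, flow now 10.
Augment Hall→r1→r4→Exit: bottleneck 1, flow now 11.
Augment Hall→r2→r4→Exit: bottleneck 3, flow now 14.
Augment Hall→r2→r3→r4→Exit: bottleneck 1, flow now 15.
Augment Hall→r2→r3→r1→r5→Exit: bottleneck 1, flow now 16. (uses reverse residual edge)
No augmenting path remains; maximum flow = 16.
By max-flow min-cut, the minimum cut capacity equals the max flow.
In the residual graph, reachable from Hall: {Hall, r2}.
Min-cut edges: Hall→r1 (11), r2→r3 (2), r2→r4 (3); capacity 11 + 2 + 3 = 16.

16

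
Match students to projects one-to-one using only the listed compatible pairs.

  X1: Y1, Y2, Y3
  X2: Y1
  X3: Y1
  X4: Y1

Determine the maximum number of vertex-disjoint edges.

Unit-capacity flow: source→left, listed edges, right→sink; max matching = max flow.
Augmenting path X1→Y1 (+1); matched 1.
Augmenting path X2→Y1→X1→Y2 (+1); matched 2.
No augmenting path remains; maximum matching = 2.
König certificate: {X1, Y1} is a vertex cover of size 2 (every listed pair touches it), so no matching can be larger.

2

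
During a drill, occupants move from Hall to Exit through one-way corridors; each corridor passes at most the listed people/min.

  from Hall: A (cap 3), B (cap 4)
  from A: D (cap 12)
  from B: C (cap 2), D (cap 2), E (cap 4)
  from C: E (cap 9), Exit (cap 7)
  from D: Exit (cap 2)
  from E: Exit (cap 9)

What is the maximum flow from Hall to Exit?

Augment Hall→A→D→Exit: bottleneck 2, flow now 2.
Augment Hall→B→C→Exit: bottleneck 2, flow now 4.
Augment Hall→B→E→Exit: bottleneck 2, flow now 6.
No augmenting path remains; maximum flow = 6.
In the residual graph, reachable from Hall: {Hall, A, D}.
Min-cut edges: Hall→B (4), D→Exit (2); capacity 4 + 2 = 6.
This cut is saturated, so no flow can exceed 6.

6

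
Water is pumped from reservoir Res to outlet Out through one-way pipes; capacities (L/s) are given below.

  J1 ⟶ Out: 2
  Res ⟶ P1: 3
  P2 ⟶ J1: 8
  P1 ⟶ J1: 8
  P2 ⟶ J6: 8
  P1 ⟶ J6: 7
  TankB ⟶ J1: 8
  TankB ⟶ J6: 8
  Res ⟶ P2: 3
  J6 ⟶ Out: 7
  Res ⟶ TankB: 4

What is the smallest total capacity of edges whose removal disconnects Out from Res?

9

Augment Res→P2→J6→Out: bottleneck 3, flow now 3.
Augment Res→P1→J6→Out: bottleneck 3, flow now 6.
Augment Res→TankB→J6→Out: bottleneck 1, flow now 7.
Augment Res→TankB→J1→Out: bottleneck 2, flow now 9.
No augmenting path remains; maximum flow = 9.
By max-flow min-cut, the minimum cut capacity equals the max flow.
In the residual graph, reachable from Res: {Res, P2, P1, TankB, J6, J1}.
Min-cut edges: J6→Out (7), J1→Out (2); capacity 7 + 2 = 9.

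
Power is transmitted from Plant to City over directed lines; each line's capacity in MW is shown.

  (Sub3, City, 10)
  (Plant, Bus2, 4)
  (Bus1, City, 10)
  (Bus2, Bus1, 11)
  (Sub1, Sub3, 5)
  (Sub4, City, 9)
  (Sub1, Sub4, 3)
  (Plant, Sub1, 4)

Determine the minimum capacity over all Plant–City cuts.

8

Augment Plant→Bus2→Bus1→City: bottleneck 4, flow now 4.
Augment Plant→Sub1→Sub4→City: bottleneck 3, flow now 7.
Augment Plant→Sub1→Sub3→City: bottleneck 1, flow now 8.
No augmenting path remains; maximum flow = 8.
By max-flow min-cut, the minimum cut capacity equals the max flow.
In the residual graph, reachable from Plant: {Plant}.
Min-cut edges: Plant→Bus2 (4), Plant→Sub1 (4); capacity 4 + 4 = 8.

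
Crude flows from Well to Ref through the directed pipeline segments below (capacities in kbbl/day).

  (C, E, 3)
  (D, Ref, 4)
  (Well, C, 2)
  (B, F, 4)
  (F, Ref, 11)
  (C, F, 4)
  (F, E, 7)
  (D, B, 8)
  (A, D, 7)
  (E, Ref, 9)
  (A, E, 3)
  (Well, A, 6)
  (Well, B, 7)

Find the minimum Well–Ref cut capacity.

Augment Well→A→D→Ref: bottleneck 4, flow now 4.
Augment Well→A→E→Ref: bottleneck 2, flow now 6.
Augment Well→B→F→Ref: bottleneck 4, flow now 10.
Augment Well→C→E→Ref: bottleneck 2, flow now 12.
No augmenting path remains; maximum flow = 12.
By max-flow min-cut, the minimum cut capacity equals the max flow.
In the residual graph, reachable from Well: {Well, B}.
Min-cut edges: Well→A (6), Well→C (2), B→F (4); capacity 6 + 2 + 4 = 12.

12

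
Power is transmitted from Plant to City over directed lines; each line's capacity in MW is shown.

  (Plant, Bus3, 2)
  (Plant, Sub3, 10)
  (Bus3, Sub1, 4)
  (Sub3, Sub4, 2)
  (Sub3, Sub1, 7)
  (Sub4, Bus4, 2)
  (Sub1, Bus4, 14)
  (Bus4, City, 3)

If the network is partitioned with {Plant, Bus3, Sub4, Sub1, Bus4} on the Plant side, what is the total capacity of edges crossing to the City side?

13

Edges leaving {Plant, Bus3, Sub4, Sub1, Bus4}: Plant→Sub3 (10), Bus4→City (3).
Cut capacity = 10 + 3 = 13.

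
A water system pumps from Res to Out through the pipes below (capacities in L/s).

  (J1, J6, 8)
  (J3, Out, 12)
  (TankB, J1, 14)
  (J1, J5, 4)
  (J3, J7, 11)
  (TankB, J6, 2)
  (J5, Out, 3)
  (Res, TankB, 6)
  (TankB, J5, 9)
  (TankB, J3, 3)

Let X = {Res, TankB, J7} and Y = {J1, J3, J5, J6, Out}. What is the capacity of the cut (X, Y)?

Edges leaving {Res, TankB, J7}: TankB→J1 (14), TankB→J3 (3), TankB→J5 (9), TankB→J6 (2).
Cut capacity = 14 + 3 + 9 + 2 = 28.

28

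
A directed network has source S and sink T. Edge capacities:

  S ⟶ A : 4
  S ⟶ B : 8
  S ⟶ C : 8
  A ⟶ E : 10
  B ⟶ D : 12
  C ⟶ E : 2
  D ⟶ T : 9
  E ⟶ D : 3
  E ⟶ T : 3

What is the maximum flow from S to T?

Augment S→A→E→T: bottleneck 3, flow now 3.
Augment S→B→D→T: bottleneck 8, flow now 11.
Augment S→A→E→D→T: bottleneck 1, flow now 12.
No augmenting path remains; maximum flow = 12.
In the residual graph, reachable from S: {S, A, B, C, D, E}.
Min-cut edges: D→T (9), E→T (3); capacity 9 + 3 = 12.
This cut is saturated, so no flow can exceed 12.

12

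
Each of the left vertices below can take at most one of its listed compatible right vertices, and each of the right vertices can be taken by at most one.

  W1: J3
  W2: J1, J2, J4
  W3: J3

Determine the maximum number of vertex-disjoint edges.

2

Unit-capacity flow: source→left, listed edges, right→sink; max matching = max flow.
Augmenting path W1→J3 (+1); matched 1.
Augmenting path W2→J1 (+1); matched 2.
No augmenting path remains; maximum matching = 2.
König certificate: {W2, J3} is a vertex cover of size 2 (every listed pair touches it), so no matching can be larger.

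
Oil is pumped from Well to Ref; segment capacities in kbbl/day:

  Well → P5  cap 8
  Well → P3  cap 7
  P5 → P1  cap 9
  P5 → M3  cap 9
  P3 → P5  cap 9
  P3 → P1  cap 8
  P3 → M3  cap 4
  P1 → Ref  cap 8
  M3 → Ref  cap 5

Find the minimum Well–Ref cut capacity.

13

Augment Well→P5→P1→Ref: bottleneck 8, flow now 8.
Augment Well→P3→M3→Ref: bottleneck 4, flow now 12.
Augment Well→P3→P5→M3→Ref: bottleneck 1, flow now 13.
No augmenting path remains; maximum flow = 13.
By max-flow min-cut, the minimum cut capacity equals the max flow.
In the residual graph, reachable from Well: {Well, P5, P3, P1, M3}.
Min-cut edges: P1→Ref (8), M3→Ref (5); capacity 8 + 5 = 13.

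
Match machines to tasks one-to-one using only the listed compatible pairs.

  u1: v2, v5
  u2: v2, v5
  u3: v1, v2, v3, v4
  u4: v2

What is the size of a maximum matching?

Unit-capacity flow: source→left, listed edges, right→sink; max matching = max flow.
Augmenting path u1→v2 (+1); matched 1.
Augmenting path u2→v5 (+1); matched 2.
Augmenting path u3→v1 (+1); matched 3.
No augmenting path remains; maximum matching = 3.
König certificate: {u3, v2, v5} is a vertex cover of size 3 (every listed pair touches it), so no matching can be larger.

3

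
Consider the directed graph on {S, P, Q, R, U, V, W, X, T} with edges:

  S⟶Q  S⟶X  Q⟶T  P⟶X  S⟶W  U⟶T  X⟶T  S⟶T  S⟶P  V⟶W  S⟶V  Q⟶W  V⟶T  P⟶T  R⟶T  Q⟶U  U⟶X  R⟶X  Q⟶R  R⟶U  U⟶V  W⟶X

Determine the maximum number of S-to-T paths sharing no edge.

5

Assign every edge capacity 1; by Menger, the answer equals the max flow.
Path S→T (+1); total 1.
Path S→P→T (+1); total 2.
Path S→Q→T (+1); total 3.
Path S→V→T (+1); total 4.
Path S→X→T (+1); total 5.
No residual S→T path; max flow = 5.
Certifying cut of size 5: {S→P, S→Q, S→T, S→V, X→T}.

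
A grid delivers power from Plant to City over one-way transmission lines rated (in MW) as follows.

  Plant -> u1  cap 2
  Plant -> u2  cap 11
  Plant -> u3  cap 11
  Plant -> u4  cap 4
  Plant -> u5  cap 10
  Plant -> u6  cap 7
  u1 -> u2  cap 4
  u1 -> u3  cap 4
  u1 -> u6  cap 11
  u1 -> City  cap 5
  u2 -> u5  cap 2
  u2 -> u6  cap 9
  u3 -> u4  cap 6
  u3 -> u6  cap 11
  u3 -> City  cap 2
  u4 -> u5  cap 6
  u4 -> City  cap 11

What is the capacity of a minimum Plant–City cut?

Augment Plant→u1→City: bottleneck 2, flow now 2.
Augment Plant→u3→City: bottleneck 2, flow now 4.
Augment Plant→u4→City: bottleneck 4, flow now 8.
Augment Plant→u3→u4→City: bottleneck 6, flow now 14.
No augmenting path remains; maximum flow = 14.
By max-flow min-cut, the minimum cut capacity equals the max flow.
In the residual graph, reachable from Plant: {Plant, u2, u3, u5, u6}.
Min-cut edges: Plant→u1 (2), Plant→u4 (4), u3→u4 (6), u3→City (2); capacity 2 + 4 + 6 + 2 = 14.

14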